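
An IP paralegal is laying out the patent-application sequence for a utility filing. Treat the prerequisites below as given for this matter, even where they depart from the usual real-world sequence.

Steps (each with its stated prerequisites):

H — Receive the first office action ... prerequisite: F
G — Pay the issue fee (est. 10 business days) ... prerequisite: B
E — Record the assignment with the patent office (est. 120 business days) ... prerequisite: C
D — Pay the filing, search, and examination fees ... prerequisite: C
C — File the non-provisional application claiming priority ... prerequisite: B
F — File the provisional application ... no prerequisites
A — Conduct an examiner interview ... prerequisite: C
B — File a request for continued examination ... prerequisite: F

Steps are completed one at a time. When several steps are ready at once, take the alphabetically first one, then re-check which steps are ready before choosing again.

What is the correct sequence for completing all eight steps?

F, B, C, A, D, E, G, H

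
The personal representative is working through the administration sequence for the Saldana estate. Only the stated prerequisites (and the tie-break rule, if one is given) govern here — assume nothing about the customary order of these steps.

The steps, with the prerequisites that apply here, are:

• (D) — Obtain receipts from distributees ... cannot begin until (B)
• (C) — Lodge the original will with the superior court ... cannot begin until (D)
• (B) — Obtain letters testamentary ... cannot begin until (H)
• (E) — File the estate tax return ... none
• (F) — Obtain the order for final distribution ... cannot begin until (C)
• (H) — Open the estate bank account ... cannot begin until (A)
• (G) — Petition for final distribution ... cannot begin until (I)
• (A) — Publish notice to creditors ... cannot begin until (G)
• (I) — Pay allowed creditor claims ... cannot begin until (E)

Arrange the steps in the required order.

(E), (I), (G), (A), (H), (B), (D), (C), (F)

Only (E) has no prerequisites, so it is first.
(I) is the only step now ready → (I).
(G) needed (I), now all done → (G).
Next only (A) has its prerequisites met → (A).
(H) is the only step now ready → (H).
(B) needed (H), now all done → (B).
(D) is the only step now ready → (D).
(C) needed (D), now all done → (C).
(F) needed (C), now all done → (F).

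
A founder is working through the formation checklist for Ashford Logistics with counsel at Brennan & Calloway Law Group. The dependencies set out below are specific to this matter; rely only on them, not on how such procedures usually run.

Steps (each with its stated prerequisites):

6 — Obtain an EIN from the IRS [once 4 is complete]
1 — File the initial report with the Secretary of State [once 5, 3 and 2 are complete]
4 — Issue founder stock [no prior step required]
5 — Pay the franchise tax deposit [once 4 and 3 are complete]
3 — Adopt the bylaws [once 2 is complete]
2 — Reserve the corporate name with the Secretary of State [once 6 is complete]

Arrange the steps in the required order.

4, 6, 2, 3, 5, 1

4 is the only step with nothing outstanding, so it goes first.
Next only 6 has its prerequisites met → 6.
2 needed 6, now all done → 2.
3 needed 2, now all done → 3.
5 needed 4 and 3, now all done → 5.
1 needed 5, 3 and 2, now all done → 1.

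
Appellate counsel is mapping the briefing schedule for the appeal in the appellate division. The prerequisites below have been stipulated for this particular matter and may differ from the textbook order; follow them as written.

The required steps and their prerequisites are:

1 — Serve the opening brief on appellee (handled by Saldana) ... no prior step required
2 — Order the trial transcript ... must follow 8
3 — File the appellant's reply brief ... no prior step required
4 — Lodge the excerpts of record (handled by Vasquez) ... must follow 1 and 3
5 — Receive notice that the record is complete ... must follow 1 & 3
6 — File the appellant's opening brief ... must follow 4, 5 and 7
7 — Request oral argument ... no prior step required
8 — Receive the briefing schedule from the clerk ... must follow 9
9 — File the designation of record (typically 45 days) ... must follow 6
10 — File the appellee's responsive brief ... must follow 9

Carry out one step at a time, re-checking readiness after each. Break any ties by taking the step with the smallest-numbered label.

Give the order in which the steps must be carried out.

Nothing is required for 1, 3 and 7. 1 has the earlier label → 1 first.
3 and 7 are both available; 3 has the earlier label → 3.
4 and 5 now also ready, so the ready set is {4, 5, 7}; 4 has the earlier label → 4.
Now 5 and 7 have their prerequisites met. 5 has the earlier label, so 5 next.
That leaves 7 as the only ready step → 7.
6 needed 4, 5 and 7, now all done → 6.
Next only 9 has its prerequisites met → 9.
Ready: 8 and 10. 8 has the earlier label → 8.
2 and 10 are both available; 2 has the earlier label → 2.
Next only 10 has its prerequisites met → 10.

1, 3, 4, 5, 7, 6, 9, 8, 2, 10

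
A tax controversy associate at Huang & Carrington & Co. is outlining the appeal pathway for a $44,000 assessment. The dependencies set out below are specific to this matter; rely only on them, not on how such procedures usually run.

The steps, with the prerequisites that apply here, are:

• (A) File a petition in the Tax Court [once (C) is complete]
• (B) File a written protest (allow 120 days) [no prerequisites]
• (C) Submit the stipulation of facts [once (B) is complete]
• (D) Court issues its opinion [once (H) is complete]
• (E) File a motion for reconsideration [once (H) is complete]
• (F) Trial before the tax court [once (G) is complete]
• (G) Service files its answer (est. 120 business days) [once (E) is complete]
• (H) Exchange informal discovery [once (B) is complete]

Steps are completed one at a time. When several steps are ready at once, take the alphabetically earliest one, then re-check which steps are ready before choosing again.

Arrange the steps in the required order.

(B) (C) (A) (H) (D) (E) (G) (F)

Only (B) has no prerequisites, so it is first.
Now (C) and (H) have their prerequisites met. (C) has the earlier label, so (C) next.
(A) now also ready, so the ready set is {(A), (H)}; (A) has the earlier label → (A).
Next only (H) has its prerequisites met → (H).
Now (D) and (E) have their prerequisites met. (D) has the earlier label, so (D) next.
(E) is the only step now ready → (E).
Next only (G) has its prerequisites met → (G).
(F) is the only step now ready → (F).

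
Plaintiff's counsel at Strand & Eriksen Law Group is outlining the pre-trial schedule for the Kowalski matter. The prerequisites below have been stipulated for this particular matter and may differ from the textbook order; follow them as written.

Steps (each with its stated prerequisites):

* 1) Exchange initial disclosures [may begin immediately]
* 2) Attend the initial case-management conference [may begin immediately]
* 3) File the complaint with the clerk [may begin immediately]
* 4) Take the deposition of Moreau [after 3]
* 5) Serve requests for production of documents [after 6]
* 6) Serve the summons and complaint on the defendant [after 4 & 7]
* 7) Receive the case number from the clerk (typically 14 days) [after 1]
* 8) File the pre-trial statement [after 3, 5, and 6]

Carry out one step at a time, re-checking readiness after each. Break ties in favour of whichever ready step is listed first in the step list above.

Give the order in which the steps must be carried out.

1, 2 and 3 have no prerequisites; 1 is listed earlier, so 1 is first.
Ready: 2, 3 and 7. 2 is listed earlier → 2.
Now 3 and 7 have their prerequisites met. 3 is listed earlier, so 3 next.
4 now also ready, so the ready set is {4, 7}; 4 is listed earlier → 4.
7 needed 1, now all done → 7.
6 needed 4 and 7, now all done → 6.
Next only 5 has its prerequisites met → 5.
8 needed 3, 5 and 6, now all done → 8.

1, 2, 3, 4, 7, 6, 5, 8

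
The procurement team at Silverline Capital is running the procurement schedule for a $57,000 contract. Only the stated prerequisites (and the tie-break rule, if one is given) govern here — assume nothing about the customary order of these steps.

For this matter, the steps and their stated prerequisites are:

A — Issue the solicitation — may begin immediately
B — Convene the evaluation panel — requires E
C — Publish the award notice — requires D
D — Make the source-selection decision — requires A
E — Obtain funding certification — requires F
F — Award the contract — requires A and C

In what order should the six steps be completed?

A, D, C, F, E, B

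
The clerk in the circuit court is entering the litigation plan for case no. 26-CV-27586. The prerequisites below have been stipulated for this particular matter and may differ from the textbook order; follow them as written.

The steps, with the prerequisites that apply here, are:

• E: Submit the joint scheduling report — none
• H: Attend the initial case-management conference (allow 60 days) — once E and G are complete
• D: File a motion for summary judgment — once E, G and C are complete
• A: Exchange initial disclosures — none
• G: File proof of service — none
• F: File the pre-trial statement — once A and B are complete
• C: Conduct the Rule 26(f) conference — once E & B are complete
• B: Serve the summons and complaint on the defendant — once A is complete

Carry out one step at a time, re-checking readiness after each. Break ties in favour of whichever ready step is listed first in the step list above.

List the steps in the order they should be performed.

E, A, G, H, B, F, C, D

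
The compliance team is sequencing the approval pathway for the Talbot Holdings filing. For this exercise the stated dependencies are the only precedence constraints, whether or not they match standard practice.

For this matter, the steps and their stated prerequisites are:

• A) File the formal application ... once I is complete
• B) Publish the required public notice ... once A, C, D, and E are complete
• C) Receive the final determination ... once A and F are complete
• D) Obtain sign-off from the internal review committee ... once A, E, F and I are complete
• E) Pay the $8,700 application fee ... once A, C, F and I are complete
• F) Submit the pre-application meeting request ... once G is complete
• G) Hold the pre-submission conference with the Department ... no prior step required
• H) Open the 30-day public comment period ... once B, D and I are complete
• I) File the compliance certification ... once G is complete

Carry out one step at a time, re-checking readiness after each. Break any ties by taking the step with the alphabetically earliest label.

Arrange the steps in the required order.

G has no prerequisites → G first.
Ready: F and I. F has the earlier label → F.
That leaves I as the only ready step → I.
That leaves A as the only ready step → A.
Next only C has its prerequisites met → C.
E needed A, C, F and I, now all done → E.
D needed A, E, F and I, now all done → D.
B needed A, C, D and E, now all done → B.
That leaves H as the only ready step → H.

G F I A C E D B H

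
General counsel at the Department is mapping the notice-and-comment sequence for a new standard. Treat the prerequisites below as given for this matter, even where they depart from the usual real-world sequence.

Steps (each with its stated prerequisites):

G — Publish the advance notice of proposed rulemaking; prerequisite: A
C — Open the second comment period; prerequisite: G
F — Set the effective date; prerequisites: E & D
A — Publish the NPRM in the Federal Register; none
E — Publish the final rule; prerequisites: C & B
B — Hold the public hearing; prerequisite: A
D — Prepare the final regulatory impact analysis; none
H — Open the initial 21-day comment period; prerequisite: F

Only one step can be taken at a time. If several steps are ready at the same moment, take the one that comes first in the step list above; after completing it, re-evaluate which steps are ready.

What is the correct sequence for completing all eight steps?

A → G → C → B → E → D → F → H

Nothing is required for A and D. A is listed earlier → A first.
Now G, B and D have their prerequisites met. G is listed earlier, so G next.
C now also ready, so the ready set is {C, B, D}; C is listed earlier → C.
Ready: B and D. B is listed earlier → B.
E now also ready, so the ready set is {E, D}; E is listed earlier → E.
D is the only step now ready → D.
F is the only step now ready → F.
Next only H has its prerequisites met → H.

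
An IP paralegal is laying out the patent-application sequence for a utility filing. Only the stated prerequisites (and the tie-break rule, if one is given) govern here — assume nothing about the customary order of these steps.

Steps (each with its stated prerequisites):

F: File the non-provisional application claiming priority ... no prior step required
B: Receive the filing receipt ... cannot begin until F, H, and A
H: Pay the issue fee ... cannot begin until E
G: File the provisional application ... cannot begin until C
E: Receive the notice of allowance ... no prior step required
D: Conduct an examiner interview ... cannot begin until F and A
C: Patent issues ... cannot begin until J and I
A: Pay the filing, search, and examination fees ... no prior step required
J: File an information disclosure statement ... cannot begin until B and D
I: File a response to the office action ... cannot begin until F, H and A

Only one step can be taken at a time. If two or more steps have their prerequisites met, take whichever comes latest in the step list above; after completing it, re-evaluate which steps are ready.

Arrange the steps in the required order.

A → E → H → F → I → D → B → J → C → G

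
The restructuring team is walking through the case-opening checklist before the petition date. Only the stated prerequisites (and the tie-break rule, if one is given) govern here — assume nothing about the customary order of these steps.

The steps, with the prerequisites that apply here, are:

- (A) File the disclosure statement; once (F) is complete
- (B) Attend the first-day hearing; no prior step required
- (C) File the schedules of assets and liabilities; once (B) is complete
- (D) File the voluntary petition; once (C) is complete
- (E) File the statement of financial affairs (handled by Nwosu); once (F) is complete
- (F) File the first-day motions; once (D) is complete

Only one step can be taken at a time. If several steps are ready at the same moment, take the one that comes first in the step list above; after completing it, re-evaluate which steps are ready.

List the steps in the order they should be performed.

(B) → (C) → (D) → (F) → (A) → (E)

(B) has no prerequisites → (B) first.
(C) is the only step now ready → (C).
That leaves (D) as the only ready step → (D).
(F) is the only step now ready → (F).
Ready: (A) and (E). (A) is listed earlier → (A).
(E) needed (F), now all done → (E).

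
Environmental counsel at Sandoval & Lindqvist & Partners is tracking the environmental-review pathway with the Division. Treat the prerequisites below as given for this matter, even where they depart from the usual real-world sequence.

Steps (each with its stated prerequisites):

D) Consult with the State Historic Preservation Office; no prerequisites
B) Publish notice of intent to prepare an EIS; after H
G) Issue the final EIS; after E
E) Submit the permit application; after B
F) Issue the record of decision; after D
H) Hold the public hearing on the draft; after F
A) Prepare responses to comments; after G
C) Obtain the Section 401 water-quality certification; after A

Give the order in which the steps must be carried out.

D F H B E G A C

D is the only step with nothing outstanding, so it goes first.
Next only F has its prerequisites met → F.
Next only H has its prerequisites met → H.
B needed H, now all done → B.
That leaves E as the only ready step → E.
G is the only step now ready → G.
Next only A has its prerequisites met → A.
That leaves C as the only ready step → C.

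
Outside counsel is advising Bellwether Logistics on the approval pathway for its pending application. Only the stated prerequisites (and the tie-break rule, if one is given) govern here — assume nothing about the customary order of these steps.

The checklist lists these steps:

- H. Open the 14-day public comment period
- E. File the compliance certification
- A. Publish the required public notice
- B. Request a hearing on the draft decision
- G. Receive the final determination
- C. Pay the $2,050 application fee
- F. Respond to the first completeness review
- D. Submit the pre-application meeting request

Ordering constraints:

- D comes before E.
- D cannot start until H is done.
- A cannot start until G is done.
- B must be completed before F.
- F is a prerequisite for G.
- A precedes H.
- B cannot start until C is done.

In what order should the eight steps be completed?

C, B, F, G, A, H, D, E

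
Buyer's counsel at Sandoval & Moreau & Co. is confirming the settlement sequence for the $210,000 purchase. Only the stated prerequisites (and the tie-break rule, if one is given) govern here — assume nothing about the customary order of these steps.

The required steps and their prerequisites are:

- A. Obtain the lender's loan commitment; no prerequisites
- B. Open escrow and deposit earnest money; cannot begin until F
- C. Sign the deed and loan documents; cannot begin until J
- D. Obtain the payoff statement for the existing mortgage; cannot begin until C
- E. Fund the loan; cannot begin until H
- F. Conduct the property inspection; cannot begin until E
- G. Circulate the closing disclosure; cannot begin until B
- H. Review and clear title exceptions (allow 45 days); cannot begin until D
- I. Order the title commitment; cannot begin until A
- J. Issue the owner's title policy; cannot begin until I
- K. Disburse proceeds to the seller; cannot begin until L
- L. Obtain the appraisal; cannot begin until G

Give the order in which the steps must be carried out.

Only A has no prerequisites, so it is first.
I needed A, now all done → I.
Next only J has its prerequisites met → J.
C needed J, now all done → C.
That leaves D as the only ready step → D.
H is the only step now ready → H.
E needed H, now all done → E.
Next only F has its prerequisites met → F.
B needed F, now all done → B.
G needed B, now all done → G.
That leaves L as the only ready step → L.
Next only K has its prerequisites met → K.

A, I, J, C, D, H, E, F, B, G, L, K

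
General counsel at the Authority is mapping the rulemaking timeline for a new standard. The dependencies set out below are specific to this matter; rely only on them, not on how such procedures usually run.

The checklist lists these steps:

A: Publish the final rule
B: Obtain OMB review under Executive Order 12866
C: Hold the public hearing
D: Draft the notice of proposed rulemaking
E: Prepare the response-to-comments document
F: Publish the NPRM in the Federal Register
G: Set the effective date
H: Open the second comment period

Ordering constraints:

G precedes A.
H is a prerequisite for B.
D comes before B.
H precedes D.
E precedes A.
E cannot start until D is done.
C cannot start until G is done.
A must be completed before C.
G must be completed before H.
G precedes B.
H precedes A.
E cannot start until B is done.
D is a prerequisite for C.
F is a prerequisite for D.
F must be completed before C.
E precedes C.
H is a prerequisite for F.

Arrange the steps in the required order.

G is the only step with nothing outstanding, so it goes first.
H needed G, now all done → H.
F needed H, now all done → F.
That leaves D as the only ready step → D.
Next only B has its prerequisites met → B.
Next only E has its prerequisites met → E.
That leaves A as the only ready step → A.
Next only C has its prerequisites met → C.

G H F D B E A C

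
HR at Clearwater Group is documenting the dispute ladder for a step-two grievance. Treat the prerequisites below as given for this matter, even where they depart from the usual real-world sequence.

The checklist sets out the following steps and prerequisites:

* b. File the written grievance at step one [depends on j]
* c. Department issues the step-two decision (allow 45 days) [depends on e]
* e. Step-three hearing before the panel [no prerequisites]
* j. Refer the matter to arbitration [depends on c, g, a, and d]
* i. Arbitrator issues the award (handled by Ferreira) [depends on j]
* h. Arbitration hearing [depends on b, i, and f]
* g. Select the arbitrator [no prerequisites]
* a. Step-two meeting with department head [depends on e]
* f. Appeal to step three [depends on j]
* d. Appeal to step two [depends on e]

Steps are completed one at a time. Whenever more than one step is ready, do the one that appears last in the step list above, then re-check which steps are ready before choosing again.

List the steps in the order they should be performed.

g and e have no prerequisites; g is listed later, so g is first.
That leaves e as the only ready step → e.
Now d, a and c have their prerequisites met. d is listed later, so d next.
a and c are both available; a is listed later → a.
That leaves c as the only ready step → c.
That leaves j as the only ready step → j.
Ready: f, i and b. f is listed later → f.
Now i and b have their prerequisites met. i is listed later, so i next.
b needed j, now all done → b.
h is the only step now ready → h.

g e d a c j f i b h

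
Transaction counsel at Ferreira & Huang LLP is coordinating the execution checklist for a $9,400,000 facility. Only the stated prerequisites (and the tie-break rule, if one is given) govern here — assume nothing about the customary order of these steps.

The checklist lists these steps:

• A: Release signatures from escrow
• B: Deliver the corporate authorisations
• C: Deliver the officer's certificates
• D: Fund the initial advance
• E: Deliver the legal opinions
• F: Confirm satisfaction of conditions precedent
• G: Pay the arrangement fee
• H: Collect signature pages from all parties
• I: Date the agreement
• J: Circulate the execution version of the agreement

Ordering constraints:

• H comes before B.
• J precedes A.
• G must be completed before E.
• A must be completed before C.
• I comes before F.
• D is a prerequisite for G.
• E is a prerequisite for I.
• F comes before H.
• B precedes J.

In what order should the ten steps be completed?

D, G, E, I, F, H, B, J, A, C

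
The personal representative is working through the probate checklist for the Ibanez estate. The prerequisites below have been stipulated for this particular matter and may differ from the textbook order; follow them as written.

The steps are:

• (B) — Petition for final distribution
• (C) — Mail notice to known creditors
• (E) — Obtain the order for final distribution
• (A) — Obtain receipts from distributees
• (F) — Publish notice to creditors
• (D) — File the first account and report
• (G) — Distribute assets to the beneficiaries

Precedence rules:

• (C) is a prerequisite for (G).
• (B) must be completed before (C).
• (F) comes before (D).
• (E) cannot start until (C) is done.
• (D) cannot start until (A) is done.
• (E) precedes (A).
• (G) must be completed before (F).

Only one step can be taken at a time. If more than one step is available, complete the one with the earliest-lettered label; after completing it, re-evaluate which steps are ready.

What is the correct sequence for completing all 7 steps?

(B) → (C) → (E) → (A) → (G) → (F) → (D)

(B) has no prerequisites → (B) first.
Next only (C) has its prerequisites met → (C).
Ready: (E) and (G). (E) has the earlier label → (E).
(A) now also ready, so the ready set is {(A), (G)}; (A) has the earlier label → (A).
Next only (G) has its prerequisites met → (G).
(F) needed (G), now all done → (F).
(D) needed (A) and (F), now all done → (D).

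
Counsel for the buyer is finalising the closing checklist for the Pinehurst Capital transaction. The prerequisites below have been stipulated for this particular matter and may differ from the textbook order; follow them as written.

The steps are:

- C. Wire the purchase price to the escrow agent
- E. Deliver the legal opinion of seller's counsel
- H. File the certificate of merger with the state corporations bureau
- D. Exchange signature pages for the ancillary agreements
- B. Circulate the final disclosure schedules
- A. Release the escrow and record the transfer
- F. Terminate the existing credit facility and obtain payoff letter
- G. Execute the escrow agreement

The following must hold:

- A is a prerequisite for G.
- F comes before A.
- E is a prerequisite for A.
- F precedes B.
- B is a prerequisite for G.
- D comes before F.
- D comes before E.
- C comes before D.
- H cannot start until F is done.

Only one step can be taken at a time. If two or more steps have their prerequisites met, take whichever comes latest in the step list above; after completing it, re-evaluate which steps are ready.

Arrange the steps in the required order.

C, D, F, B, H, E, A, G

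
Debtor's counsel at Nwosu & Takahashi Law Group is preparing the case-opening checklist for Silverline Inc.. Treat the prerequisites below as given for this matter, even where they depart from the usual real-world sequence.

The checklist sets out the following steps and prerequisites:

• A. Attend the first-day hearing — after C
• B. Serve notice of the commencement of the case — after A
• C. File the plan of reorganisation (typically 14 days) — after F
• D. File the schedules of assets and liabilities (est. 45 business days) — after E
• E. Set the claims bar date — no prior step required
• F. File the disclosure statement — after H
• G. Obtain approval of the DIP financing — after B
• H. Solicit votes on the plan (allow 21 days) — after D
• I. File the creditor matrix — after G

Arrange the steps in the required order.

E, D, H, F, C, A, B, G, I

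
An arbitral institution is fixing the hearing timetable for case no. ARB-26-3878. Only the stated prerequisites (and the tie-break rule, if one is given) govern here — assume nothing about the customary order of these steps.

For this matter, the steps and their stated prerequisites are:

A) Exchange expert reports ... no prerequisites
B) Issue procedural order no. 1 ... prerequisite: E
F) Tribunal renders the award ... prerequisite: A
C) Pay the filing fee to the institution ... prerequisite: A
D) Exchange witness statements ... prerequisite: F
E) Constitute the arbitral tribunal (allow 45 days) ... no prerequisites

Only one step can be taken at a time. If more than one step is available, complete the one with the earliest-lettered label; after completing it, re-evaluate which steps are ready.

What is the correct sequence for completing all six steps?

A, C, E, B, F, D

Nothing is required for A and E. A has the earlier label → A first.
C, E and F are all available; C has the earlier label → C.
Now E and F have their prerequisites met. E has the earlier label, so E next.
B now also ready, so the ready set is {B, F}; B has the earlier label → B.
Next only F has its prerequisites met → F.
D is the only step now ready → D.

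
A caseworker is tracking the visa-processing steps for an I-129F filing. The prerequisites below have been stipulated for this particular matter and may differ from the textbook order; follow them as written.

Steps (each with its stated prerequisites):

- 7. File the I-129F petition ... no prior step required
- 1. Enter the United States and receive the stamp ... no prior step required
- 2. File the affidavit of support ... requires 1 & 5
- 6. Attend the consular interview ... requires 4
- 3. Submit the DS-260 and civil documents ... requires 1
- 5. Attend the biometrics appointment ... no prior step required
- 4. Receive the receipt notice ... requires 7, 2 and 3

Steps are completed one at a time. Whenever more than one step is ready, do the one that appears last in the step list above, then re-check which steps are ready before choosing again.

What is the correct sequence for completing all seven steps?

5 → 1 → 3 → 2 → 7 → 4 → 6

Nothing is required for 5, 1 and 7. 5 is listed later → 5 first.
Ready: 1 and 7. 1 is listed later → 1.
3 and 2 now also ready, so the ready set is {3, 2, 7}; 3 is listed later → 3.
2 and 7 are both available; 2 is listed later → 2.
That leaves 7 as the only ready step → 7.
4 needed 3, 2 and 7, now all done → 4.
6 needed 4, now all done → 6.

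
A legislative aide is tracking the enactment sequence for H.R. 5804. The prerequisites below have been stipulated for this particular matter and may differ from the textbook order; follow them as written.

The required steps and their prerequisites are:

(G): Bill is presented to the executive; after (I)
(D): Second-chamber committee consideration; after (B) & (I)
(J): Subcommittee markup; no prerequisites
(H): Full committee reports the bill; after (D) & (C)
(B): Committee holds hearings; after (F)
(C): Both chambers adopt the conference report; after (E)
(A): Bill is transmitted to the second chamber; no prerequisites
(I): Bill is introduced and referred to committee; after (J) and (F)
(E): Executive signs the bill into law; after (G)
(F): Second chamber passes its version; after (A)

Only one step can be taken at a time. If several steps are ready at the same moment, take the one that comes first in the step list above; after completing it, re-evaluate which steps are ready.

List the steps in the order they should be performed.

(J), (A), (F), (B), (I), (G), (D), (E), (C), (H)

(J) and (A) have no prerequisites; (J) is listed earlier, so (J) is first.
Next only (A) has its prerequisites met → (A).
That leaves (F) as the only ready step → (F).
(B) and (I) are both available; (B) is listed earlier → (B).
(I) needed (J) and (F), now all done → (I).
(G) and (D) are both available; (G) is listed earlier → (G).
Now (D) and (E) have their prerequisites met. (D) is listed earlier, so (D) next.
(E) needed (G), now all done → (E).
That leaves (C) as the only ready step → (C).
That leaves (H) as the only ready step → (H).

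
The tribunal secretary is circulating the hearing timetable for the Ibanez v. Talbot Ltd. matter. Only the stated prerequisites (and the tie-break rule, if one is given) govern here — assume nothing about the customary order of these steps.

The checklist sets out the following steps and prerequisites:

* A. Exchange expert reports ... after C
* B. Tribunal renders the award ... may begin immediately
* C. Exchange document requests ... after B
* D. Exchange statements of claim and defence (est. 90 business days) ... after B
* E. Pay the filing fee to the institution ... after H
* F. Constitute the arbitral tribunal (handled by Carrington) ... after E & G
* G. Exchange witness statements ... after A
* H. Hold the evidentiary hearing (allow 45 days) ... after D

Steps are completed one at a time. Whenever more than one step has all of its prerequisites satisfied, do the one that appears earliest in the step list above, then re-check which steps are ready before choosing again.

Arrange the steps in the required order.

Only B has no prerequisites, so it is first.
Now C and D have their prerequisites met. C is listed earlier, so C next.
A now also ready, so the ready set is {A, D}; A is listed earlier → A.
Now D and G have their prerequisites met. D is listed earlier, so D next.
H now also ready, so the ready set is {G, H}; G is listed earlier → G.
That leaves H as the only ready step → H.
Next only E has its prerequisites met → E.
F needed E and G, now all done → F.

B, C, A, D, G, H, E, F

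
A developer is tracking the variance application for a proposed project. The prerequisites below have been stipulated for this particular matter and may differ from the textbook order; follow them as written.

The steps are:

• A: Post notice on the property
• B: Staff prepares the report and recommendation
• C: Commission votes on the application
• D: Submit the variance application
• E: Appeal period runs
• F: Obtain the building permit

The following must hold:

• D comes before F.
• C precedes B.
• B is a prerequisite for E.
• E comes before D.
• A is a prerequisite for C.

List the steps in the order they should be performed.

A has no prerequisites → A first.
C needed A, now all done → C.
B is the only step now ready → B.
E is the only step now ready → E.
That leaves D as the only ready step → D.
F needed D, now all done → F.

A C B E D F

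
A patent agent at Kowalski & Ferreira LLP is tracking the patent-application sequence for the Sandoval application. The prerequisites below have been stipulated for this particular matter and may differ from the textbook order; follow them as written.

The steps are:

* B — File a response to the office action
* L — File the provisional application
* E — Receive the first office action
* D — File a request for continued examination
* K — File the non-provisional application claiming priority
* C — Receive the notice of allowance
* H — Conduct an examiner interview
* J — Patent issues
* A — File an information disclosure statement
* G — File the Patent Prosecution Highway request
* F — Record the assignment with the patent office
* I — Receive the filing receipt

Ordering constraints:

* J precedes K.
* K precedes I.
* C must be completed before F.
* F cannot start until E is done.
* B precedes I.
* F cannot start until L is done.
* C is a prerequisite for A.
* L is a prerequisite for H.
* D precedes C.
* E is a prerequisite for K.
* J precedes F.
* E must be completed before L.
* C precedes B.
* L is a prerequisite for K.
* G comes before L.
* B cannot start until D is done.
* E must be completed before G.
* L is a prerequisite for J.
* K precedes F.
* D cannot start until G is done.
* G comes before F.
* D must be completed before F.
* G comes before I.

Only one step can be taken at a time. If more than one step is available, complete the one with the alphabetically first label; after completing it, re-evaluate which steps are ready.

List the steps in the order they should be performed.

E, G, D, C, A, B, L, H, J, K, F, I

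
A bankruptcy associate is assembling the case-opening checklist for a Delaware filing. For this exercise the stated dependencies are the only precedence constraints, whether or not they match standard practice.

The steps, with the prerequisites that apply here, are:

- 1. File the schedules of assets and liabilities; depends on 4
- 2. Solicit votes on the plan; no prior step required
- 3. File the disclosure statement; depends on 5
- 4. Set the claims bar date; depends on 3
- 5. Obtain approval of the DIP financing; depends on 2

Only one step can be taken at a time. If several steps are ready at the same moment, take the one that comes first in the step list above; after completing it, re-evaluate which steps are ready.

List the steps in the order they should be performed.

Only 2 has no prerequisites, so it is first.
Next only 5 has its prerequisites met → 5.
3 is the only step now ready → 3.
That leaves 4 as the only ready step → 4.
That leaves 1 as the only ready step → 1.

2, 5, 3, 4, 1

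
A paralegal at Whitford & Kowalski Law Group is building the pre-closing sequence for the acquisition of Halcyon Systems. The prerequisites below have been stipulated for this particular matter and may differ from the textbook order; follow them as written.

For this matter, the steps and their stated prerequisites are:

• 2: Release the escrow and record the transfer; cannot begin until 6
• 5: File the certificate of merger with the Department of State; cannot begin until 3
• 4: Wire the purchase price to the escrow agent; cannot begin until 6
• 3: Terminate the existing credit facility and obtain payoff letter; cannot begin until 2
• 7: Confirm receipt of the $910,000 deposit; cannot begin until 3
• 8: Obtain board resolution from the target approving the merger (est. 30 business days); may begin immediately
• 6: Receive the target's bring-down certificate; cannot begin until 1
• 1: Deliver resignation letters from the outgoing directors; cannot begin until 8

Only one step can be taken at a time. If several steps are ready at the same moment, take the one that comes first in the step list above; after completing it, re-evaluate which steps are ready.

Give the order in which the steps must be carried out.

8, 1, 6, 2, 4, 3, 5, 7

8 is the only step with nothing outstanding, so it goes first.
That leaves 1 as the only ready step → 1.
That leaves 6 as the only ready step → 6.
Now 2 and 4 have their prerequisites met. 2 is listed earlier, so 2 next.
3 now also ready, so the ready set is {4, 3}; 4 is listed earlier → 4.
That leaves 3 as the only ready step → 3.
Ready: 5 and 7. 5 is listed earlier → 5.
Next only 7 has its prerequisites met → 7.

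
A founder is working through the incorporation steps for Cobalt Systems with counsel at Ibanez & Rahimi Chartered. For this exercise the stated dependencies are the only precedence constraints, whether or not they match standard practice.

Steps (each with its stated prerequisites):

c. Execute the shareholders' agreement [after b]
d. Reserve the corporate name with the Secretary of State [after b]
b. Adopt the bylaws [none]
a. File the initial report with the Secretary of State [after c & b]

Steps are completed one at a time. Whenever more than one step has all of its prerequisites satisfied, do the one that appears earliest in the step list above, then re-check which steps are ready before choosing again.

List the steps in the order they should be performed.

b → c → d → a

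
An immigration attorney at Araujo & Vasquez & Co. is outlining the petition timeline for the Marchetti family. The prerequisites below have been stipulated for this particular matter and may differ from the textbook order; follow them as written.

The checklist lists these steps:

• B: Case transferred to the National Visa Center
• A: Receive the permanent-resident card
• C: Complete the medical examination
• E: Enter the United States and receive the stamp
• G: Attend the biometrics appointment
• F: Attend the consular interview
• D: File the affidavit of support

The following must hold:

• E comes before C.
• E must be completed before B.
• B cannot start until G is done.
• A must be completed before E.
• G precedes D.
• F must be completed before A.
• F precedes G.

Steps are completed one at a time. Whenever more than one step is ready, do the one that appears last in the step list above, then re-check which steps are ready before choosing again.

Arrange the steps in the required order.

Only F has no prerequisites, so it is first.
G and A are both available; G is listed later → G.
D now also ready, so the ready set is {D, A}; D is listed later → D.
That leaves A as the only ready step → A.
E needed A, now all done → E.
C and B are both available; C is listed later → C.
B needed G and E, now all done → B.

F, G, D, A, E, C, B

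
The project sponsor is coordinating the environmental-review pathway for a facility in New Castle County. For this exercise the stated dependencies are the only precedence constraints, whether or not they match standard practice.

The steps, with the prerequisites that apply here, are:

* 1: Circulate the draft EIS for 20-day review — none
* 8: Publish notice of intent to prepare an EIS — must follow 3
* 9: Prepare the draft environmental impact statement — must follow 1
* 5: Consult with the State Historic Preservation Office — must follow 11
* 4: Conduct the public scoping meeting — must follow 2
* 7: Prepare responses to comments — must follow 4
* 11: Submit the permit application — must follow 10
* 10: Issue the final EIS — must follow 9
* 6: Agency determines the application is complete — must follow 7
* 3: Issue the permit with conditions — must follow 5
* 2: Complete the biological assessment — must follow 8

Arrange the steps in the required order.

1 has no prerequisites → 1 first.
9 needed 1, now all done → 9.
10 needed 9, now all done → 10.
Next only 11 has its prerequisites met → 11.
5 needed 11, now all done → 5.
Next only 3 has its prerequisites met → 3.
Next only 8 has its prerequisites met → 8.
2 needed 8, now all done → 2.
Next only 4 has its prerequisites met → 4.
Next only 7 has its prerequisites met → 7.
6 needed 7, now all done → 6.

1 9 10 11 5 3 8 2 4 7 6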